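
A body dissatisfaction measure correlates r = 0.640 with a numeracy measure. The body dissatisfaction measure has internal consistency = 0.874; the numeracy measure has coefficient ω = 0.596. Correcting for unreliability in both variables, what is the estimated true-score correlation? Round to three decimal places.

r_true = r_obs / √(r_xx · r_yy) = 0.640 / √(0.874 × 0.596) = 0.640 / √0.520904 = 0.640 / 0.7217 ≈ 0.887.

0.887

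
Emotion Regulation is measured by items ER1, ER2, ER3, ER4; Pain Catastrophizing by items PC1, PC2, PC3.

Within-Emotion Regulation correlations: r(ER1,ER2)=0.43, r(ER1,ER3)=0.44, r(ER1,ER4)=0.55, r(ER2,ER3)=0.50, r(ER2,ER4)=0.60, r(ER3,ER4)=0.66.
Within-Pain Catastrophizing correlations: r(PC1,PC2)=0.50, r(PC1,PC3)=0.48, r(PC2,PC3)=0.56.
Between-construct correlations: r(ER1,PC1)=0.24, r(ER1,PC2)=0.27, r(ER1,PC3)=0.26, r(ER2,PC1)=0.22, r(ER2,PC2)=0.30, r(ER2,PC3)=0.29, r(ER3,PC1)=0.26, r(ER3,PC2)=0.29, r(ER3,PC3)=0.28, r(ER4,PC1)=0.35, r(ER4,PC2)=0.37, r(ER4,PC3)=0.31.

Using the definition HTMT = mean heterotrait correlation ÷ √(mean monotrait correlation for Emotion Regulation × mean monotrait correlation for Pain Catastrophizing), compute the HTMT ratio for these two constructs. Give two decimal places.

0.55

Mean heterotrait r = 3.44/12 = 0.2867.
Mean within-ER = 3.18/6 = 0.5300; mean within-PC = 1.54/3 = 0.5133.
Geometric mean = √(0.5300 × 0.5133) = 0.5216.
HTMT = 0.2867 / 0.5216 = 0.55.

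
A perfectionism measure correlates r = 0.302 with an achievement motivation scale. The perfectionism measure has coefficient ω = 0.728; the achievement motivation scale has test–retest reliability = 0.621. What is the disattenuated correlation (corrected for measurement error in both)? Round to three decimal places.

0.449

r_true = r_obs / √(r_xx · r_yy) = 0.302 / √(0.728 × 0.621) = 0.302 / √0.452088 = 0.302 / 0.6724 ≈ 0.449.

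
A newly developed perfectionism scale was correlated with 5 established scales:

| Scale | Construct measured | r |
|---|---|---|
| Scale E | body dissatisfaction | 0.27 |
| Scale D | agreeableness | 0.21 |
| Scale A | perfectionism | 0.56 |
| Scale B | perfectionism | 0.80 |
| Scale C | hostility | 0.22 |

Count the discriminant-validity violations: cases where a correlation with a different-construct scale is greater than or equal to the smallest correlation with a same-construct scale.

Convergent (same construct = perfectionism): Scale A, Scale B.
Smallest convergent = 0.56. Discriminant values: 0.27, 0.21, 0.22; count ≥ 0.56 → 0.

0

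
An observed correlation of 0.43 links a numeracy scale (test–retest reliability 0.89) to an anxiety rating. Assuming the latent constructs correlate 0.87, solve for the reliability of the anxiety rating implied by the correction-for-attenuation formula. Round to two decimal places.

0.27

r_true = r_obs / √(r_xx · r_yy) ⇒ 0.87 = 0.43 / √(0.89 · r_yy).
√(0.89 · r_yy) = 0.43 / 0.87 = 0.4943; 0.89 · r_yy = 0.2443; r_yy = 0.2443 / 0.89 ≈ 0.27.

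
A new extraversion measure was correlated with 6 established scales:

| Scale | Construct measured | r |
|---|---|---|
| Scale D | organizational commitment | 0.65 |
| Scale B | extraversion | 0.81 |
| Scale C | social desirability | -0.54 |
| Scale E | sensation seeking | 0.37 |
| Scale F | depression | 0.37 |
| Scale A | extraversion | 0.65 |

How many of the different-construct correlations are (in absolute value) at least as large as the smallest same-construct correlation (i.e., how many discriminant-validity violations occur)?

1

Convergent (same construct = extraversion): Scale B, Scale A.
Smallest convergent = 0.65. Discriminant |r|: 0.65, 0.54, 0.37, 0.37; count ≥ 0.65 → 1.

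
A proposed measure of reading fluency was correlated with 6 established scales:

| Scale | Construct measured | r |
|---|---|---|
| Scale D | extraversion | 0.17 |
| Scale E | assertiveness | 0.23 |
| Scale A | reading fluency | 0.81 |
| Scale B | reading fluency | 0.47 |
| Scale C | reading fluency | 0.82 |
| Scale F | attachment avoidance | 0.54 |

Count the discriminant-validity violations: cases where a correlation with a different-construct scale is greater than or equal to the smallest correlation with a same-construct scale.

1

Convergent (same construct = reading fluency): Scale A, Scale B, Scale C.
Smallest convergent = 0.47. Discriminant values: 0.17, 0.23, 0.54; count ≥ 0.47 → 1.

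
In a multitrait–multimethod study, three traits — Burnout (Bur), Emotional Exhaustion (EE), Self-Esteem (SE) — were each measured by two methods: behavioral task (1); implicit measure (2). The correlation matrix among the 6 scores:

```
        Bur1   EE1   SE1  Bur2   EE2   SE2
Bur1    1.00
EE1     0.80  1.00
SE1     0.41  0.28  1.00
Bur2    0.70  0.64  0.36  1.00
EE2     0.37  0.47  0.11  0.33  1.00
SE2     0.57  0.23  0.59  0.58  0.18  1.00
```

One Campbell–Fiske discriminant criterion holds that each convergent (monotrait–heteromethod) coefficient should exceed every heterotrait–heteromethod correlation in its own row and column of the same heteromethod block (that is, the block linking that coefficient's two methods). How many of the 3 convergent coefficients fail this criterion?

1

Checking each validity diagonal entry against its comparison values:
Bur (methods 1·2): 0.70 vs {0.37, 0.64, 0.57, 0.36} → pass.
EE (methods 1·2): 0.47 vs {0.64, 0.37, 0.23, 0.11} → fail.
SE (methods 1·2): 0.59 vs {0.36, 0.57, 0.11, 0.23} → pass.
1 of 3 fail.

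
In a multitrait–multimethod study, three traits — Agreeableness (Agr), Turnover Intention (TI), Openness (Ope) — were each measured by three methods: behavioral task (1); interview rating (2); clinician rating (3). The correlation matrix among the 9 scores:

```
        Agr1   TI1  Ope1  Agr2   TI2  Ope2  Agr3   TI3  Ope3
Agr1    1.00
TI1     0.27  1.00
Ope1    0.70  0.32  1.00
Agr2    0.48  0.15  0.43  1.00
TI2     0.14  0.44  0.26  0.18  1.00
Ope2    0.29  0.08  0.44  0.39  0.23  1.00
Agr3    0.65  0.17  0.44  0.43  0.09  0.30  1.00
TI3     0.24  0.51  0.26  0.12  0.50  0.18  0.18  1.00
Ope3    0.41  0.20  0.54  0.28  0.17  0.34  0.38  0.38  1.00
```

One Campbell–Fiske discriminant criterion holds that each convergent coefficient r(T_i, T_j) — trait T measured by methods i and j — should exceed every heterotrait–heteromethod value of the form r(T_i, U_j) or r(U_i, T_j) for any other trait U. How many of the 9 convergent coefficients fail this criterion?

Each convergent coefficient versus the relevant comparison correlations:
Agr (methods 1·2): 0.48 vs {0.14, 0.15, 0.29, 0.43} → pass.
Agr (methods 1·3): 0.65 vs {0.24, 0.17, 0.41, 0.44} → pass.
Agr (methods 2·3): 0.43 vs {0.12, 0.09, 0.28, 0.30} → pass.
TI (methods 1·2): 0.44 vs {0.15, 0.14, 0.08, 0.26} → pass.
TI (methods 1·3): 0.51 vs {0.17, 0.24, 0.20, 0.26} → pass.
TI (methods 2·3): 0.50 vs {0.09, 0.12, 0.17, 0.18} → pass.
Ope (methods 1·2): 0.44 vs {0.43, 0.29, 0.26, 0.08} → pass.
Ope (methods 1·3): 0.54 vs {0.44, 0.41, 0.26, 0.20} → pass.
Ope (methods 2·3): 0.34 vs {0.30, 0.28, 0.18, 0.17} → pass.
0 of 9 fail.

0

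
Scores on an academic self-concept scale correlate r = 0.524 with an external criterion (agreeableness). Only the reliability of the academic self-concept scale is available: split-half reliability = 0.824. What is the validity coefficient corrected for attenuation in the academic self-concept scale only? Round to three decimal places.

Single correction: r_c = r_obs / √r_xx = 0.524 / √0.824 = 0.524 / 0.9077 ≈ 0.577.

0.577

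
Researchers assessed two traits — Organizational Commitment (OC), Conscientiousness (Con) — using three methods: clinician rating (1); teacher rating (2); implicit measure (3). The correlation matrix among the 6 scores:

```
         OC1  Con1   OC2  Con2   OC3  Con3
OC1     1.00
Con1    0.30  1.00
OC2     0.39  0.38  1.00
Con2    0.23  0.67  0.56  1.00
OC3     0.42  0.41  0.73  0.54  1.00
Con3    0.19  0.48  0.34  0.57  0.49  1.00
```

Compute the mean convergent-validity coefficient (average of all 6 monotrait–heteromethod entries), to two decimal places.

Convergent values: 0.39, 0.42, 0.73, 0.67, 0.48, 0.57; mean = 3.26/6 = 0.54.

0.54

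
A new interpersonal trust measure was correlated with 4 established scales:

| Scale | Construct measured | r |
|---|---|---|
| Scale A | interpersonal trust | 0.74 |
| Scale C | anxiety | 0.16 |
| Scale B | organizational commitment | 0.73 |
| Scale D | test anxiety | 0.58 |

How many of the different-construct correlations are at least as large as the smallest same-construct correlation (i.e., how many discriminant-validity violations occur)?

0

Convergent (same construct = interpersonal trust): Scale A.
Smallest convergent = 0.74. Discriminant values: 0.16, 0.73, 0.58; count ≥ 0.74 → 0.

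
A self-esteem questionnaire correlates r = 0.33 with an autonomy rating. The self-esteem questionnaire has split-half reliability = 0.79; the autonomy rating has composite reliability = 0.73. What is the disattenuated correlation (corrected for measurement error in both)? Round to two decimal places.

r_true = r_obs / √(r_xx · r_yy) = 0.33 / √(0.79 × 0.73) = 0.33 / √0.5767 = 0.33 / 0.7594 ≈ 0.43.

0.43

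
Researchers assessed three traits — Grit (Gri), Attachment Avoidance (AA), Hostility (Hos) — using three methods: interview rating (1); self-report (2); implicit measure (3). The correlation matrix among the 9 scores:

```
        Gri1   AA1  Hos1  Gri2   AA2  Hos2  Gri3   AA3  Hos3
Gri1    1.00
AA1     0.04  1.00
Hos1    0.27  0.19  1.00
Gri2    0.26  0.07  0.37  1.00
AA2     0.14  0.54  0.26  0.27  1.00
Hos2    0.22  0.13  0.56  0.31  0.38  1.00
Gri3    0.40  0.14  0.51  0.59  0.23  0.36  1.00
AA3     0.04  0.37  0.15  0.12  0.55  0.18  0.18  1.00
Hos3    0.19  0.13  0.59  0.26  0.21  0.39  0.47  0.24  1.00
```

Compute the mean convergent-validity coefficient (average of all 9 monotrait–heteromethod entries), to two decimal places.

Convergent values: 0.26, 0.40, 0.59, 0.54, 0.37, 0.55, 0.56, 0.59, 0.39; mean = 4.25/9 = 0.47.

0.47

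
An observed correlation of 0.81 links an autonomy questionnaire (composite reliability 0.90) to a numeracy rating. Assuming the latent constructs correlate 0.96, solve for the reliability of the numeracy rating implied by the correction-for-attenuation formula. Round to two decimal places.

r_true = r_obs / √(r_xx · r_yy) ⇒ 0.96 = 0.81 / √(0.90 · r_yy).
√(0.90 · r_yy) = 0.81 / 0.96 = 0.8438; 0.90 · r_yy = 0.7120; r_yy = 0.7120 / 0.90 ≈ 0.79.

0.79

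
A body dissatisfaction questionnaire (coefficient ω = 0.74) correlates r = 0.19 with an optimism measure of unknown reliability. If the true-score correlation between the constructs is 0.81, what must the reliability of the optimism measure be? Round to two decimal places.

r_true = r_obs / √(r_xx · r_yy) ⇒ 0.81 = 0.19 / √(0.74 · r_yy).
√(0.74 · r_yy) = 0.19 / 0.81 = 0.2346; 0.74 · r_yy = 0.0550; r_yy = 0.0550 / 0.74 ≈ 0.07.

0.07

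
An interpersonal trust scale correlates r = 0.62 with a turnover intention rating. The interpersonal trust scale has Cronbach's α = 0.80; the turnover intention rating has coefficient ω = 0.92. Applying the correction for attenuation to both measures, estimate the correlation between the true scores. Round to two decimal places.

r_true = r_obs / √(r_xx · r_yy) = 0.62 / √(0.80 × 0.92) = 0.62 / √0.7360 = 0.62 / 0.8579 ≈ 0.72.

0.72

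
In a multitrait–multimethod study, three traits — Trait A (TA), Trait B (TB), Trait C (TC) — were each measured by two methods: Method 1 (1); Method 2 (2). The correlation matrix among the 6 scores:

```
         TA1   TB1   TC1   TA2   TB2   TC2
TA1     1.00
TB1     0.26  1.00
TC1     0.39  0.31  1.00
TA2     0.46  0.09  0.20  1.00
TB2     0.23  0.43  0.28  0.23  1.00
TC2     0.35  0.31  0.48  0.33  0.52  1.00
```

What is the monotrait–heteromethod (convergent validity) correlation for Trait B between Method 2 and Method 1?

0.43

Same trait (TB), different methods: r(TB2, TB1) = 0.43.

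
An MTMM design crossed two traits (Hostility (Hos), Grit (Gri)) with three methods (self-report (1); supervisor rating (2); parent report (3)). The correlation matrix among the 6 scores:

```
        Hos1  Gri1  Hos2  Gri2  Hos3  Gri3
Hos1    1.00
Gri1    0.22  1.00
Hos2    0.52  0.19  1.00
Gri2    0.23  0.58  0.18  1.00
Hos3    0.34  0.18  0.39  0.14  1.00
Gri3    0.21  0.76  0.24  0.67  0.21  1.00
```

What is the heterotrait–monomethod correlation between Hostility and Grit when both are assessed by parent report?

Different traits, same method: r(Hos3, Gri3) = 0.21.

0.21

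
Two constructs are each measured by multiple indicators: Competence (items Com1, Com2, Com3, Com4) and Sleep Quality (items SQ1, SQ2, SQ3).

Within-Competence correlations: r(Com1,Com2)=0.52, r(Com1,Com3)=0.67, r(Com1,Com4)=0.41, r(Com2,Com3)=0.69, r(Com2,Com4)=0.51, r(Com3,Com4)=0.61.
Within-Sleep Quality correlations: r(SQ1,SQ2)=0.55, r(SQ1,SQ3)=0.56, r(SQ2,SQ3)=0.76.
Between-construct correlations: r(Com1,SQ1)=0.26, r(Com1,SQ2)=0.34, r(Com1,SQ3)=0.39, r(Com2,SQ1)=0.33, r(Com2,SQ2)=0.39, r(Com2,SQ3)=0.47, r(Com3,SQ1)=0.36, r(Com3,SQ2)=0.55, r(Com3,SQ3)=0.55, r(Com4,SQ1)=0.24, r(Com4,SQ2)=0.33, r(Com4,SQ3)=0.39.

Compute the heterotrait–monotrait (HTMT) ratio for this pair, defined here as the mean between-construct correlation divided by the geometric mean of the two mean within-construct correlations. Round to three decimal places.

0.644

Mean heterotrait r = 4.60/12 = 0.3833.
Mean within-Com = 3.41/6 = 0.5683; mean within-SQ = 1.87/3 = 0.6233.
Geometric mean = √(0.5683 × 0.6233) = 0.5952.
HTMT = 0.3833 / 0.5952 = 0.644.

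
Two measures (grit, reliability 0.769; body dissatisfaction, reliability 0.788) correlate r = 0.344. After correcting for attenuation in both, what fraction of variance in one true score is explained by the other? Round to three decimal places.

Disattenuated r = 0.344 / √(0.769 × 0.788) = 0.344 / 0.7784 = 0.4419.
Shared true-score variance = 0.4419² = 0.1953 ≈ 0.195.

0.195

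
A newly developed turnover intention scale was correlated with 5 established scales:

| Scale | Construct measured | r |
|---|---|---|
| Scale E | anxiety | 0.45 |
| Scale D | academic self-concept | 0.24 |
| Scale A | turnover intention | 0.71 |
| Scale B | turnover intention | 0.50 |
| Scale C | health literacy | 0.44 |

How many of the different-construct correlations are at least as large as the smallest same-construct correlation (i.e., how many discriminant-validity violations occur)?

0

Convergent (same construct = turnover intention): Scale A, Scale B.
Smallest convergent = 0.50. Discriminant values: 0.45, 0.24, 0.44; count ≥ 0.50 → 0.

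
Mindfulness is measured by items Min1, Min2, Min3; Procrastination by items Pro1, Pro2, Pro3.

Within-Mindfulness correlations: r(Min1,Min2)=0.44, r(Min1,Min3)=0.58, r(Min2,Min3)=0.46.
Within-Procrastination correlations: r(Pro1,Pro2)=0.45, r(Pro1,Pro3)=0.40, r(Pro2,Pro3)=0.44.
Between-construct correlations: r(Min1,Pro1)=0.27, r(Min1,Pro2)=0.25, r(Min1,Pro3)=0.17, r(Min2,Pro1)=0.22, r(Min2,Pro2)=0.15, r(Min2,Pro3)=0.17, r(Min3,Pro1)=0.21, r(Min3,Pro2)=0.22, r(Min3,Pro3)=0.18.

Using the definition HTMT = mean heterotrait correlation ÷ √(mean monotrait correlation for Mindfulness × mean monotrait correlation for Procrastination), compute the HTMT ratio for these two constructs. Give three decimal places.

Mean heterotrait r = 1.84/9 = 0.2044.
Mean within-Min = 1.48/3 = 0.4933; mean within-Pro = 1.29/3 = 0.4300.
Geometric mean = √(0.4933 × 0.4300) = 0.4606.
HTMT = 0.2044 / 0.4606 = 0.444.

0.444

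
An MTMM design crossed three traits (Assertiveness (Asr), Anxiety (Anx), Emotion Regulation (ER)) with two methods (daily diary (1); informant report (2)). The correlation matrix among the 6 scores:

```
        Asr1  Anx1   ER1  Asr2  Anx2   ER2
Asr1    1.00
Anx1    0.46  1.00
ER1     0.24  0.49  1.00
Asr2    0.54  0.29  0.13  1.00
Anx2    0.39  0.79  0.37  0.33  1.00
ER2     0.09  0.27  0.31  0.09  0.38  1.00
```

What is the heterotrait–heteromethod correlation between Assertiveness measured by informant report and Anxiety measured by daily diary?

Different traits and methods: r(Asr2, Anx1) = 0.29.

0.29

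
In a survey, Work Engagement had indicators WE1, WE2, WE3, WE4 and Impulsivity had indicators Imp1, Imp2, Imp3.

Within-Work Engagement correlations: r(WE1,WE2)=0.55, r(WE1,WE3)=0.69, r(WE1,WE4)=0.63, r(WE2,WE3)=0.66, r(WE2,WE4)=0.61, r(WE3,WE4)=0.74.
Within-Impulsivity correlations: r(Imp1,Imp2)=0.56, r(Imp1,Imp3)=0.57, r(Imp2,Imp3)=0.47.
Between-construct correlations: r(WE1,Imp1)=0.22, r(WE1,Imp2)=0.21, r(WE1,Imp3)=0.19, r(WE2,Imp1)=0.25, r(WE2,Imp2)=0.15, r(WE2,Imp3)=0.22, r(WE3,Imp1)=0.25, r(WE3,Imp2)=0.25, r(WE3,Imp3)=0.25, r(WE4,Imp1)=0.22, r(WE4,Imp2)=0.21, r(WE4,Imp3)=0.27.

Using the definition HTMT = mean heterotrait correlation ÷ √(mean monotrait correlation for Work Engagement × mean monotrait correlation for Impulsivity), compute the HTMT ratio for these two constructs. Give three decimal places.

Between-construct mean = 2.69/12 = 0.2242.
Mean within-WE = 3.88/6 = 0.6467; mean within-Imp = 1.60/3 = 0.5333.
Geometric mean = √(0.6467 × 0.5333) = 0.5873.
HTMT = 0.2242 / 0.5873 = 0.382.

0.382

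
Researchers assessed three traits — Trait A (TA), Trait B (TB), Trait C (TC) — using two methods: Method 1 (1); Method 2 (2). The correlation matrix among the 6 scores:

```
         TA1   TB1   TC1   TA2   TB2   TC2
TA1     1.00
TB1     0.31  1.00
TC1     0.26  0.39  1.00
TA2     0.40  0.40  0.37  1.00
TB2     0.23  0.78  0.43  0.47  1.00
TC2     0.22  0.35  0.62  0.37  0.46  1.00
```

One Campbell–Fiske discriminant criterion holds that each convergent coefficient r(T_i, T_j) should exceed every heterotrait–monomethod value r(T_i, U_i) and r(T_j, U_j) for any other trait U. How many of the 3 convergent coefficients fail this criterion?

1

Each convergent coefficient versus the relevant comparison correlations:
TA (methods 1·2): 0.40 vs {0.31, 0.47, 0.26, 0.37} → fail.
TB (methods 1·2): 0.78 vs {0.31, 0.47, 0.39, 0.46} → pass.
TC (methods 1·2): 0.62 vs {0.26, 0.37, 0.39, 0.46} → pass.
1 of 3 fail.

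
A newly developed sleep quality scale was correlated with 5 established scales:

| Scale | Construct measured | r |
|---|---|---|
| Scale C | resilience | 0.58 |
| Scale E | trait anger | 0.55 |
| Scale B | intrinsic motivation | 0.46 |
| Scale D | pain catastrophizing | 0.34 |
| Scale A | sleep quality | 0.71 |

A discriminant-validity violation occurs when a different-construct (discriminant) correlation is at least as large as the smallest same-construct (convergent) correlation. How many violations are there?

0

Convergent (same construct = sleep quality): Scale A.
Smallest convergent = 0.71. Discriminant values: 0.58, 0.55, 0.46, 0.34; count ≥ 0.71 → 0.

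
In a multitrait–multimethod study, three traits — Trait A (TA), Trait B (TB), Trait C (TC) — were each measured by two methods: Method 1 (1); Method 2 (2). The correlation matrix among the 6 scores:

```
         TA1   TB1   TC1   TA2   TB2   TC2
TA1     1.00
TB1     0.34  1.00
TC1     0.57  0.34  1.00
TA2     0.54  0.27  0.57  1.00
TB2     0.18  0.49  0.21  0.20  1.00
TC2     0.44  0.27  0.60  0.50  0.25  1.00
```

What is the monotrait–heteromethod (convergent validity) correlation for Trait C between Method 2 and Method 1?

Same trait (TC), different methods: r(TC2, TC1) = 0.60.

0.60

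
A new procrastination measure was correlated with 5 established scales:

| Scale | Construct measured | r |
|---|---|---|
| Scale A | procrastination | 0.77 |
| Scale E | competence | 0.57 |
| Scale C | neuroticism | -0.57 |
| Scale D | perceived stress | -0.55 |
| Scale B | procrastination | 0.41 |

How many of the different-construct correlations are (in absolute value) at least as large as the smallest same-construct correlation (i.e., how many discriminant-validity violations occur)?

3

Convergent (same construct = procrastination): Scale A, Scale B.
Smallest convergent = 0.41. Discriminant |r|: 0.57, 0.57, 0.55; count ≥ 0.41 → 3.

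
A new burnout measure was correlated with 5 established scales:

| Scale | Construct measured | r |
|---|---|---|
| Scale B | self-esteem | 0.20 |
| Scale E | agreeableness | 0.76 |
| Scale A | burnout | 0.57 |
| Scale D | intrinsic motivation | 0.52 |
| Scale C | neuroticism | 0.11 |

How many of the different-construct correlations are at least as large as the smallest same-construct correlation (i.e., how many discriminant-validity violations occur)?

1

Convergent (same construct = burnout): Scale A.
Smallest convergent = 0.57. Discriminant values: 0.20, 0.76, 0.52, 0.11; count ≥ 0.57 → 1.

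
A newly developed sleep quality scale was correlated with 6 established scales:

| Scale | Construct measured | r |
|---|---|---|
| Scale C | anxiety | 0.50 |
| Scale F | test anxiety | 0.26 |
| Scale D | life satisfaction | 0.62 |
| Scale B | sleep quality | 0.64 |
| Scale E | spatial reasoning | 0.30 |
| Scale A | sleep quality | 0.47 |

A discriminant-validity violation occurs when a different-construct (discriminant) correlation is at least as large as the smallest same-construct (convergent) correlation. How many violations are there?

2

Convergent (same construct = sleep quality): Scale B, Scale A.
Smallest convergent = 0.47. Discriminant values: 0.50, 0.26, 0.62, 0.30; count ≥ 0.47 → 2.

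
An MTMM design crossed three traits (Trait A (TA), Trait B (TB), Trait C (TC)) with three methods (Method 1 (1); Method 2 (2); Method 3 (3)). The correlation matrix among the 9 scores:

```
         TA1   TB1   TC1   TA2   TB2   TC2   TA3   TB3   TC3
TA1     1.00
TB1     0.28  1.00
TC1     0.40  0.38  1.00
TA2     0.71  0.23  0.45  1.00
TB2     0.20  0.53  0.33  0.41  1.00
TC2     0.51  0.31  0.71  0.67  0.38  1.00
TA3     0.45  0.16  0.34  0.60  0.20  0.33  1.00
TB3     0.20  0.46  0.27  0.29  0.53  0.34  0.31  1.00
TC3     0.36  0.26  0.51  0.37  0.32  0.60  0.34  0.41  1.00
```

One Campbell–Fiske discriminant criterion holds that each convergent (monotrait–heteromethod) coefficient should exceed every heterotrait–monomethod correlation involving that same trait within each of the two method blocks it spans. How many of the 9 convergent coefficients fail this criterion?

2

Convergent coefficients and their comparison sets:
TA (methods 1·2): 0.71 vs {0.28, 0.41, 0.40, 0.67} → pass.
TA (methods 1·3): 0.45 vs {0.28, 0.31, 0.40, 0.34} → pass.
TA (methods 2·3): 0.60 vs {0.41, 0.31, 0.67, 0.34} → fail.
TB (methods 1·2): 0.53 vs {0.28, 0.41, 0.38, 0.38} → pass.
TB (methods 1·3): 0.46 vs {0.28, 0.31, 0.38, 0.41} → pass.
TB (methods 2·3): 0.53 vs {0.41, 0.31, 0.38, 0.41} → pass.
TC (methods 1·2): 0.71 vs {0.40, 0.67, 0.38, 0.38} → pass.
TC (methods 1·3): 0.51 vs {0.40, 0.34, 0.38, 0.41} → pass.
TC (methods 2·3): 0.60 vs {0.67, 0.34, 0.38, 0.41} → fail.
2 of 9 fail.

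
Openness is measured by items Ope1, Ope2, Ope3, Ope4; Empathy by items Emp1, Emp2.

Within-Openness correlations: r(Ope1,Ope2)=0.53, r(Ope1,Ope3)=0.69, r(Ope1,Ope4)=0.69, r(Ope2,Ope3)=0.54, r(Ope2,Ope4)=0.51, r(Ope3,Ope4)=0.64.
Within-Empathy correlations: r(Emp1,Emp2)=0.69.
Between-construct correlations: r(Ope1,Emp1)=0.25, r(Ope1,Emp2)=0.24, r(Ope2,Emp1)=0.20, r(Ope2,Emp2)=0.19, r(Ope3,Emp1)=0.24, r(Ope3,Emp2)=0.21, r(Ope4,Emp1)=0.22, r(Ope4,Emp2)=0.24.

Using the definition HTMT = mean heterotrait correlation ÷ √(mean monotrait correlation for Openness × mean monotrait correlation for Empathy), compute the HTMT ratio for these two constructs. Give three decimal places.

0.348

Mean heterotrait r = 1.79/8 = 0.2238.
Mean within-Ope = 3.60/6 = 0.6000; mean within-Emp = 0.69/1 = 0.6900.
Geometric mean = √(0.6000 × 0.6900) = 0.6434.
HTMT = 0.2238 / 0.6434 = 0.348.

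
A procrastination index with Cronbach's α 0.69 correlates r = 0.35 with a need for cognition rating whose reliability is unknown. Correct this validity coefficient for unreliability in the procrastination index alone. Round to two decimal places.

0.42

Single correction: r_c = r_obs / √r_xx = 0.35 / √0.69 = 0.35 / 0.8307 ≈ 0.42.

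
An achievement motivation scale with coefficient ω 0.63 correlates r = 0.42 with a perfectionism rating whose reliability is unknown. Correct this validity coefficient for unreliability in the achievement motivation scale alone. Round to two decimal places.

Single correction: r_c = r_obs / √r_xx = 0.42 / √0.63 = 0.42 / 0.7937 ≈ 0.53.

0.53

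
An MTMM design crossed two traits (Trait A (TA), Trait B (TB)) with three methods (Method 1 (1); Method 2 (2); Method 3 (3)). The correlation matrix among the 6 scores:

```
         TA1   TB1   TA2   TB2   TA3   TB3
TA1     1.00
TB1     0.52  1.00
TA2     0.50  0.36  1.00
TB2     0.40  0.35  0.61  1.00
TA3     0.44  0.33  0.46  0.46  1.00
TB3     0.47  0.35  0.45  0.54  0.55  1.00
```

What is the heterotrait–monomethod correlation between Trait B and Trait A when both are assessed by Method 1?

0.52

Different traits, same method: r(TB1, TA1) = 0.52.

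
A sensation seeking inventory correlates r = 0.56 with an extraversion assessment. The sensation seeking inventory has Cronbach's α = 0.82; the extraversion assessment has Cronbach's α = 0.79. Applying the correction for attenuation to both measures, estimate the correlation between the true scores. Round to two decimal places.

r_true = r_obs / √(r_xx · r_yy) = 0.56 / √(0.82 × 0.79) = 0.56 / √0.6478 = 0.56 / 0.8049 ≈ 0.70.

0.70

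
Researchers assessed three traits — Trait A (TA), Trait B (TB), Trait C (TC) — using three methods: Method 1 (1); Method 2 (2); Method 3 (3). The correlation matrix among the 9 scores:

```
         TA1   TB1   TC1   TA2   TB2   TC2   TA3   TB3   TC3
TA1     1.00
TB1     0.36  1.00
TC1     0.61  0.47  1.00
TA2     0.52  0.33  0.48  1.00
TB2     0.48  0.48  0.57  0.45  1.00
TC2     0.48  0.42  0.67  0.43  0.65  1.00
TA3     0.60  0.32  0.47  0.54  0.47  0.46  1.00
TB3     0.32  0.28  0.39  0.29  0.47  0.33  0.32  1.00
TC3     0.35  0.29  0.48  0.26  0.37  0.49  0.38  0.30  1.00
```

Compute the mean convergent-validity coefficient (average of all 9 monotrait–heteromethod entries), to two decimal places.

Convergent values: 0.52, 0.60, 0.54, 0.48, 0.28, 0.47, 0.67, 0.48, 0.49; mean = 4.53/9 = 0.50.

0.50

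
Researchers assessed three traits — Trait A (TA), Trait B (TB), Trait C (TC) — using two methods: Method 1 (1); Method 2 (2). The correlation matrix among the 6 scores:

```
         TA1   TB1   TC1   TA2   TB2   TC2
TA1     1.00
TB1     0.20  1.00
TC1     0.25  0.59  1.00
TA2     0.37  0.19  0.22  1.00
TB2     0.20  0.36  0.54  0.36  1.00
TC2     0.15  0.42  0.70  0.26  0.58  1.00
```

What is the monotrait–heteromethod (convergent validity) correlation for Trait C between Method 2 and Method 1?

Same trait (TC), different methods: r(TC2, TC1) = 0.70.

0.70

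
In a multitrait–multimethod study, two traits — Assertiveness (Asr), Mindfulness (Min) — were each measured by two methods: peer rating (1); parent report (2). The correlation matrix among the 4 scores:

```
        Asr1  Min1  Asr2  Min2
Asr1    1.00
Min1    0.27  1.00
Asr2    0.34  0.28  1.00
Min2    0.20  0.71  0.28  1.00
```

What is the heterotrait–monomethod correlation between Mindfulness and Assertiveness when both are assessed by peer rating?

0.27

Different traits, same method: r(Min1, Asr1) = 0.27.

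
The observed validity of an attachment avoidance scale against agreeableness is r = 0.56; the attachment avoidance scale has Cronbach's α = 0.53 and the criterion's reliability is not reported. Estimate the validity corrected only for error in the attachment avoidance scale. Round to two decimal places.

0.77

Single correction: r_c = r_obs / √r_xx = 0.56 / √0.53 = 0.56 / 0.7280 ≈ 0.77.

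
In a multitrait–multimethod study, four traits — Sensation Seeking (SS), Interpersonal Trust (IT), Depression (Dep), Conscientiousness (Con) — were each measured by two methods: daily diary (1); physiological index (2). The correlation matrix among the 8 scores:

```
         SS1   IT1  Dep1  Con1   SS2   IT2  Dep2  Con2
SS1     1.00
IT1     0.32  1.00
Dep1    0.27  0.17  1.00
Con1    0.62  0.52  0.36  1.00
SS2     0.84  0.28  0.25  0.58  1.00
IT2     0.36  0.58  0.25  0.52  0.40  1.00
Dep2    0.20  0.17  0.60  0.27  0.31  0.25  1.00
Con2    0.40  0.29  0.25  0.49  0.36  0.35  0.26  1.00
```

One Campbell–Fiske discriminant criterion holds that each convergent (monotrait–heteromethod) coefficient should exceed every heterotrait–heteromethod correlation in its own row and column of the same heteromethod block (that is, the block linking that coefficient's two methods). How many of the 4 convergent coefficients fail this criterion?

Convergent coefficients and their comparison sets:
SS (methods 1·2): 0.84 vs {0.36, 0.28, 0.20, 0.25, 0.40, 0.58} → pass.
IT (methods 1·2): 0.58 vs {0.28, 0.36, 0.17, 0.25, 0.29, 0.52} → pass.
Dep (methods 1·2): 0.60 vs {0.25, 0.20, 0.25, 0.17, 0.25, 0.27} → pass.
Con (methods 1·2): 0.49 vs {0.58, 0.40, 0.52, 0.29, 0.27, 0.25} → fail.
1 of 4 fail.

1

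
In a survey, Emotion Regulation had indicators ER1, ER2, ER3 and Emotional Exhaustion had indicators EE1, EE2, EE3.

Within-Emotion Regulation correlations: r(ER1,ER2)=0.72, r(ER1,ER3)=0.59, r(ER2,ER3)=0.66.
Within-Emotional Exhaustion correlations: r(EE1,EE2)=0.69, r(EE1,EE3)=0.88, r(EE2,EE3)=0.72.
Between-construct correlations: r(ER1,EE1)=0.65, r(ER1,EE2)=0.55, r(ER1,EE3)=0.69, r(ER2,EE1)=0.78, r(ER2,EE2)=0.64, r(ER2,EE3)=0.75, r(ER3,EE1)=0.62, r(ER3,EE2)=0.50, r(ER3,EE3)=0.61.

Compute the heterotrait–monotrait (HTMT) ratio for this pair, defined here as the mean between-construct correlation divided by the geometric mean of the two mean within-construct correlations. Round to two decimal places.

0.91

Mean between = 5.79/9 = 0.6433.
Mean within-ER = 1.97/3 = 0.6567; mean within-EE = 2.29/3 = 0.7633.
Geometric mean = √(0.6567 × 0.7633) = 0.7080.
HTMT = 0.6433 / 0.7080 = 0.91.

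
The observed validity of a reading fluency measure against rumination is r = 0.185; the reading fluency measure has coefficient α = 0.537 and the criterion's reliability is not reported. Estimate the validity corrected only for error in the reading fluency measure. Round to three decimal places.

Single correction: r_c = r_obs / √r_xx = 0.185 / √0.537 = 0.185 / 0.7328 ≈ 0.252.

0.252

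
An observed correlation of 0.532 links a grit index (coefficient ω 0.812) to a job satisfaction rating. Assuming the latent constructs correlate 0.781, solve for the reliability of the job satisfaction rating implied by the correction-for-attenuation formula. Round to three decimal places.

0.571

r_true = r_obs / √(r_xx · r_yy) ⇒ 0.781 = 0.532 / √(0.812 · r_yy).
√(0.812 · r_yy) = 0.532 / 0.781 = 0.6812; 0.812 · r_yy = 0.4640; r_yy = 0.4640 / 0.812 ≈ 0.571.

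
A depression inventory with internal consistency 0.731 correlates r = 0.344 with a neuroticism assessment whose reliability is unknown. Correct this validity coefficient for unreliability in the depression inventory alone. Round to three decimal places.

Single correction: r_c = r_obs / √r_xx = 0.344 / √0.731 = 0.344 / 0.8550 ≈ 0.402.

0.402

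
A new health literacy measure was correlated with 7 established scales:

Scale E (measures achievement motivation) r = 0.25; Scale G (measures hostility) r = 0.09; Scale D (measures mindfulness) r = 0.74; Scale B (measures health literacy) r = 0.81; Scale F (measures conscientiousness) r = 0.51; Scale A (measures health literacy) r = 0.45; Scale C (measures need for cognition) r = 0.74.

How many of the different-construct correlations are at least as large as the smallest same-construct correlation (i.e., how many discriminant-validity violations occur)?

3

Convergent (same construct = health literacy): Scale B, Scale A.
Smallest convergent = 0.45. Discriminant values: 0.25, 0.09, 0.74, 0.51, 0.74; count ≥ 0.45 → 3.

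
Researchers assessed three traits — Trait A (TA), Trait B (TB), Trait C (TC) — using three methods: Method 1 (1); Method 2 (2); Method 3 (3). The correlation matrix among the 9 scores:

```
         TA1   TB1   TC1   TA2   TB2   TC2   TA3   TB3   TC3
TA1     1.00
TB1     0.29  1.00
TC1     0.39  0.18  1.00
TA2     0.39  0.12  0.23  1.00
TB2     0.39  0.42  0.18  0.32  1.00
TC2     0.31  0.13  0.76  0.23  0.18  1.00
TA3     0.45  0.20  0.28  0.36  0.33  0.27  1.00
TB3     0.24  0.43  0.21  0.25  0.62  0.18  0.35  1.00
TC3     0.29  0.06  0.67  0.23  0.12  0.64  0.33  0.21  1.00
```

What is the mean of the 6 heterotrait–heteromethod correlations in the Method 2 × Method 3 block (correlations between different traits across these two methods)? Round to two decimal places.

HTHM values (method 2 × method 3): 0.25, 0.23, 0.33, 0.12, 0.27, 0.18; mean = 1.38/6 = 0.23.

0.23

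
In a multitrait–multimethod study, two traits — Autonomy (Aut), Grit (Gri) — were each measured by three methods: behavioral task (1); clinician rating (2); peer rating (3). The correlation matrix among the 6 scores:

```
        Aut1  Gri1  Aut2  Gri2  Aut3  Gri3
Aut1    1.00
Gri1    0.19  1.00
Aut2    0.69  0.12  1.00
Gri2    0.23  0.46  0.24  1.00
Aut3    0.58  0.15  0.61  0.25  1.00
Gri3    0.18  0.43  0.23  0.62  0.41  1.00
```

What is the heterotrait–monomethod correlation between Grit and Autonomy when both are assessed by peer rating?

0.41

Different traits, same method: r(Gri3, Aut3) = 0.41.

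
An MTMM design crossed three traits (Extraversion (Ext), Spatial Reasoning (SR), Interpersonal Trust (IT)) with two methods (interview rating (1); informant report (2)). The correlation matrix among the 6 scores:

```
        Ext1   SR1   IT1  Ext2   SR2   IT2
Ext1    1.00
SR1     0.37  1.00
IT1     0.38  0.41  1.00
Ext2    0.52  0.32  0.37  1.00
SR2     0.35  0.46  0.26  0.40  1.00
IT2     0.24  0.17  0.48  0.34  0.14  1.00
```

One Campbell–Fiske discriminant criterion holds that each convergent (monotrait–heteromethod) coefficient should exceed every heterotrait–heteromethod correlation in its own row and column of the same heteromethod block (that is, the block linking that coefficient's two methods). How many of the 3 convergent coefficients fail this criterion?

0

Each convergent coefficient versus the relevant comparison correlations:
Ext (methods 1·2): 0.52 vs {0.35, 0.32, 0.24, 0.37} → pass.
SR (methods 1·2): 0.46 vs {0.32, 0.35, 0.17, 0.26} → pass.
IT (methods 1·2): 0.48 vs {0.37, 0.24, 0.26, 0.17} → pass.
0 of 3 fail.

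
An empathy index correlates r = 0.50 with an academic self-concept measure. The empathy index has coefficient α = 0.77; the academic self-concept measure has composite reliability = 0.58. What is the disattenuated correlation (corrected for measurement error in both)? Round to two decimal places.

r_true = r_obs / √(r_xx · r_yy) = 0.50 / √(0.77 × 0.58) = 0.50 / √0.4466 = 0.50 / 0.6683 ≈ 0.75.

0.75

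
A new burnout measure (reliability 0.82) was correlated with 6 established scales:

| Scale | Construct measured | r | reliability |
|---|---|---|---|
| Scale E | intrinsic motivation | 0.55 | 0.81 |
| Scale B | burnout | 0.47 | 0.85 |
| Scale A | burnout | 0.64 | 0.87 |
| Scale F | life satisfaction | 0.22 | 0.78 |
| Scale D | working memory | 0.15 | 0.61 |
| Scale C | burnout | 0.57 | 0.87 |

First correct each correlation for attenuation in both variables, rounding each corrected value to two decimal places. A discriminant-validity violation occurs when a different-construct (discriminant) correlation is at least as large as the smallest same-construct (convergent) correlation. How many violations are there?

Disattenuated r (r / √(r_scale · r_new)):
  Scale E (disc): 0.55 / √(0.81·0.82) = 0.67
  Scale B (conv): 0.47 / √(0.85·0.82) = 0.56
  Scale A (conv): 0.64 / √(0.87·0.82) = 0.76
  Scale F (disc): 0.22 / √(0.78·0.82) = 0.28
  Scale D (disc): 0.15 / √(0.61·0.82) = 0.21
  Scale C (conv): 0.57 / √(0.87·0.82) = 0.67
Smallest convergent = 0.56. Discriminant values: 0.67, 0.28, 0.21; count ≥ 0.56 → 1.

1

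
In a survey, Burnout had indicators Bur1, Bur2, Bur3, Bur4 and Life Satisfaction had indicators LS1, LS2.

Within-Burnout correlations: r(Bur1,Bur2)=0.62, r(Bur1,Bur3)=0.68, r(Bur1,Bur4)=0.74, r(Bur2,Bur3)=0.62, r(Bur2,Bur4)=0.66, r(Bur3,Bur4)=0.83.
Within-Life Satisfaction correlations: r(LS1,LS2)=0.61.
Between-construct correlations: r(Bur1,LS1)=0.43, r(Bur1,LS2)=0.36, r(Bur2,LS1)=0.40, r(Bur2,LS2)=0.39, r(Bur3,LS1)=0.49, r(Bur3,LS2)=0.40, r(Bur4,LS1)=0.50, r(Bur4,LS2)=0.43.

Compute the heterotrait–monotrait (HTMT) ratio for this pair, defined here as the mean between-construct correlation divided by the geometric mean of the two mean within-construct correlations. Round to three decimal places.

Mean heterotrait r = 3.40/8 = 0.4250.
Mean within-Bur = 4.15/6 = 0.6917; mean within-LS = 0.61/1 = 0.6100.
Geometric mean = √(0.6917 × 0.6100) = 0.6496.
HTMT = 0.4250 / 0.6496 = 0.654.

0.654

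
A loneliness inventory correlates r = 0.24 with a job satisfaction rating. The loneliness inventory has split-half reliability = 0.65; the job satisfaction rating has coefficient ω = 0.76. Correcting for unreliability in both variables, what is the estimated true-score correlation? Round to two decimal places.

r_true = r_obs / √(r_xx · r_yy) = 0.24 / √(0.65 × 0.76) = 0.24 / √0.4940 = 0.24 / 0.7029 ≈ 0.34.

0.34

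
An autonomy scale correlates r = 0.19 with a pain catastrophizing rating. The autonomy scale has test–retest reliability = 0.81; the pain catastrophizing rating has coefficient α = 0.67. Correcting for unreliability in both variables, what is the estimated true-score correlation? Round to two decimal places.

r_true = r_obs / √(r_xx · r_yy) = 0.19 / √(0.81 × 0.67) = 0.19 / √0.5427 = 0.19 / 0.7367 ≈ 0.26.

0.26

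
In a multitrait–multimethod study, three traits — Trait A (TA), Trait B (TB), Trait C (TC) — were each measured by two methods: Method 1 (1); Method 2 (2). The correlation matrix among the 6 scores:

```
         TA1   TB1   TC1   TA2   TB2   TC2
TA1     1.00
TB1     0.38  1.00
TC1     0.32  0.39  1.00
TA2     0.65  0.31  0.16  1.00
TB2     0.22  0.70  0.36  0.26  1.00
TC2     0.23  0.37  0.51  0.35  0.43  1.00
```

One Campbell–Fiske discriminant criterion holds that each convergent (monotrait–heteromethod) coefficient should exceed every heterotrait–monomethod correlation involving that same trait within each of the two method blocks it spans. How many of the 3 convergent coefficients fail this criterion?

0

Convergent coefficients and their comparison sets:
TA (methods 1·2): 0.65 vs {0.38, 0.26, 0.32, 0.35} → pass.
TB (methods 1·2): 0.70 vs {0.38, 0.26, 0.39, 0.43} → pass.
TC (methods 1·2): 0.51 vs {0.32, 0.35, 0.39, 0.43} → pass.
0 of 3 fail.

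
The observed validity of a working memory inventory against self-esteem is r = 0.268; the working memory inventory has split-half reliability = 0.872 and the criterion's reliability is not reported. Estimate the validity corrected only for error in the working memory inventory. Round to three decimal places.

0.287

Single correction: r_c = r_obs / √r_xx = 0.268 / √0.872 = 0.268 / 0.9338 ≈ 0.287.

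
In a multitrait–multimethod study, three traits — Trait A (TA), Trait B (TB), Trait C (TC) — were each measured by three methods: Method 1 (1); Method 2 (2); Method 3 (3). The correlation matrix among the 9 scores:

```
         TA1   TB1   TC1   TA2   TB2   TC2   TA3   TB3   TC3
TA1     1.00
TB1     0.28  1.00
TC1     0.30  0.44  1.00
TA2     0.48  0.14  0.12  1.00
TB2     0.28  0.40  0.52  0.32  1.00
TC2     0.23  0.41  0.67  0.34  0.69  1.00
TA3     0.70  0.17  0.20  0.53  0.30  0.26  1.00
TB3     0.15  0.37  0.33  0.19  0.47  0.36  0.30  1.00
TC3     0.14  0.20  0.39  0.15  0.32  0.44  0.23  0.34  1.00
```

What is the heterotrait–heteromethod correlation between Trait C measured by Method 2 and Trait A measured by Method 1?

0.23

Different traits and methods: r(TC2, TA1) = 0.23.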